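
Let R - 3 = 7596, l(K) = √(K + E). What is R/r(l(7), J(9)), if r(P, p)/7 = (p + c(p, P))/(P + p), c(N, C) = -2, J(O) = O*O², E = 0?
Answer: 5539671/5089 + 7599*√7/5089 ≈ 1092.5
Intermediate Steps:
J(O) = O³
l(K) = √K (l(K) = √(K + 0) = √K)
r(P, p) = 7*(-2 + p)/(P + p) (r(P, p) = 7*((p - 2)/(P + p)) = 7*((-2 + p)/(P + p)) = 7*(-2 + p)/(P + p))
R = 7599 (R = 3 + 7596 = 7599)
R/r(l(7), J(9)) = 7599/((7*(-2 + 9³)/(√7 + 9³))) = 7599/((7*(-2 + 729)/(√7 + 729))) = 7599/((7*727/(729 + √7))) = 7599/((5089/(729 + √7))) = 7599*(729/5089 + √7/5089) = 5539671/5089 + 7599*√7/5089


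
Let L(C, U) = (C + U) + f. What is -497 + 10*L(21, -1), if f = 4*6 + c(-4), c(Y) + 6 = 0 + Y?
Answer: -157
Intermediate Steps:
c(Y) = -6 + Y (c(Y) = -6 + (0 + Y) = -6 + Y)
f = 14 (f = 4*6 + (-6 - 4) = 24 - 10 = 14)
L(C, U) = 14 + C + U (L(C, U) = (C + U) + 14 = 14 + C + U)
-497 + 10*L(21, -1) = -497 + 10*(14 + 21 - 1) = -497 + 10*34 = -497 + 340 = -157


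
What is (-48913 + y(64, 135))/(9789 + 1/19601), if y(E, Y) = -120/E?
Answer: -7670243719/1534993520 ≈ -4.9969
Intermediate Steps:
(-48913 + y(64, 135))/(9789 + 1/19601) = (-48913 - 120/64)/(9789 + 1/19601) = (-48913 - 120*1/64)/(9789 + 1/19601) = (-48913 - 15/8)/(191874190/19601) = -391319/8*19601/191874190 = -7670243719/1534993520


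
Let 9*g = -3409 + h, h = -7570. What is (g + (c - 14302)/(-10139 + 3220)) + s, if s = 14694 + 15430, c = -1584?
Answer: 1800030877/62271 ≈ 28906.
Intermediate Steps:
s = 30124
g = -10979/9 (g = (-3409 - 7570)/9 = (⅑)*(-10979) = -10979/9 ≈ -1219.9)
(g + (c - 14302)/(-10139 + 3220)) + s = (-10979/9 + (-1584 - 14302)/(-10139 + 3220)) + 30124 = (-10979/9 - 15886/(-6919)) + 30124 = (-10979/9 - 15886*(-1/6919)) + 30124 = (-10979/9 + 15886/6919) + 30124 = -75820727/62271 + 30124 = 1800030877/62271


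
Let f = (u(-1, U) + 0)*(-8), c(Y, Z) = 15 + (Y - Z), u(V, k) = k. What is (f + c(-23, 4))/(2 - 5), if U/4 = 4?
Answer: 140/3 ≈ 46.667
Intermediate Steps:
U = 16 (U = 4*4 = 16)
c(Y, Z) = 15 + Y - Z
f = -128 (f = (16 + 0)*(-8) = 16*(-8) = -128)
(f + c(-23, 4))/(2 - 5) = (-128 + (15 - 23 - 1*4))/(2 - 5) = (-128 + (15 - 23 - 4))/(-3) = -(-128 - 12)/3 = -⅓*(-140) = 140/3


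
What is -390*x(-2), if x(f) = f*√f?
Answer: 780*I*√2 ≈ 1103.1*I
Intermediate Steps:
x(f) = f^(3/2)
-390*x(-2) = -(-780)*I*√2 = 780*I*√2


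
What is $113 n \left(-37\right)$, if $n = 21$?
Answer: $-87801$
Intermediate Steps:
$113 n \left(-37\right) = 113 \cdot 21 \left(-37\right) = 2373 \left(-37\right) = -87801$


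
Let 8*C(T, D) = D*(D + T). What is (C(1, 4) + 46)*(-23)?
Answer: -2231/2 ≈ -1115.5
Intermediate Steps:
C(T, D) = D*(D + T)/8 (C(T, D) = (D*(D + T))/8 = D*(D + T)/8)
(C(1, 4) + 46)*(-23) = ((1/8)*4*(4 + 1) + 46)*(-23) = ((1/8)*4*5 + 46)*(-23) = (5/2 + 46)*(-23) = (97/2)*(-23) = -2231/2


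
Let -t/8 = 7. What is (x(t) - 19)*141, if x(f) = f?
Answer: -10575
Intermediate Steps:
t = -56 (t = -8*7 = -56)
(x(t) - 19)*141 = (-56 - 19)*141 = -75*141 = -10575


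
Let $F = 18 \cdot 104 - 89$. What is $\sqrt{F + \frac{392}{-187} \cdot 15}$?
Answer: $\frac{\sqrt{61250167}}{187} \approx 41.852$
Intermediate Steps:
$F = 1783$ ($F = 1872 - 89 = 1783$)
$\sqrt{F + \frac{392}{-187} \cdot 15} = \sqrt{1783 + \frac{392}{-187} \cdot 15} = \sqrt{1783 + 392 \left(- \frac{1}{187}\right) 15} = \sqrt{1783 - \frac{5880}{187}} = \sqrt{\frac{327541}{187}} = \frac{\sqrt{61250167}}{187}$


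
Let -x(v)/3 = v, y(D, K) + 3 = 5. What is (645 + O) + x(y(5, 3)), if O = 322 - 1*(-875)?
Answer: 1836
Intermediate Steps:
y(D, K) = 2 (y(D, K) = -3 + 5 = 2)
x(v) = -3*v
O = 1197 (O = 322 + 875 = 1197)
(645 + O) + x(y(5, 3)) = (645 + 1197) - 3*2 = 1842 - 6 = 1836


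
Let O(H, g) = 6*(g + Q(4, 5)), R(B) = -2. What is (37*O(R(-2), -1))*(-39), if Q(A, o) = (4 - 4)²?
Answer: 8658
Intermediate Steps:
Q(A, o) = 0 (Q(A, o) = 0² = 0)
O(H, g) = 6*g (O(H, g) = 6*(g + 0) = 6*g)
(37*O(R(-2), -1))*(-39) = (37*(6*(-1)))*(-39) = (37*(-6))*(-39) = -222*(-39) = 8658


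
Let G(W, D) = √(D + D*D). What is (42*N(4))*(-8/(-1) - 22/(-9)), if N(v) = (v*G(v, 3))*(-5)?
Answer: -52640*√3/3 ≈ -30392.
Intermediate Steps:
G(W, D) = √(D + D²)
N(v) = -10*v*√3 (N(v) = (v*√(3*(1 + 3)))*(-5) = (v*√(3*4))*(-5) = (v*√12)*(-5) = (v*(2*√3))*(-5) = (2*v*√3)*(-5) = -10*v*√3)
(42*N(4))*(-8/(-1) - 22/(-9)) = (42*(-10*4*√3))*(-8/(-1) - 22/(-9)) = (42*(-40*√3))*(-8*(-1) - 22*(-⅑)) = (-1680*√3)*(8 + 22/9) = -1680*√3*(94/9) = -52640*√3/3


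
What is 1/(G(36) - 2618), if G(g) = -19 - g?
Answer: -1/2673 ≈ -0.00037411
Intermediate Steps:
1/(G(36) - 2618) = 1/((-19 - 1*36) - 2618) = 1/((-19 - 36) - 2618) = 1/(-55 - 2618) = 1/(-2673) = -1/2673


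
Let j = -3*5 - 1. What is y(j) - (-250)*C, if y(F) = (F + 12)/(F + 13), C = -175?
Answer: -131246/3 ≈ -43749.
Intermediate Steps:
j = -16 (j = -15 - 1 = -16)
y(F) = (12 + F)/(13 + F)
y(j) - (-250)*C = (12 - 16)/(13 - 16) - (-250)*(-175) = -4/(-3) - 1*43750 = -⅓*(-4) - 43750 = 4/3 - 43750 = -131246/3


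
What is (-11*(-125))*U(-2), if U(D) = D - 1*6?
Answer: -11000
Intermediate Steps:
U(D) = -6 + D (U(D) = D - 6 = -6 + D)
(-11*(-125))*U(-2) = (-11*(-125))*(-6 - 2) = 1375*(-8) = -11000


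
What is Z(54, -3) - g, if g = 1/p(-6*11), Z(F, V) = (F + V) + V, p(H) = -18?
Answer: 865/18 ≈ 48.056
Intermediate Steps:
Z(F, V) = F + 2*V
g = -1/18 (g = 1/(-18) = -1/18 ≈ -0.055556)
Z(54, -3) - g = (54 + 2*(-3)) - 1*(-1/18) = (54 - 6) + 1/18 = 48 + 1/18 = 865/18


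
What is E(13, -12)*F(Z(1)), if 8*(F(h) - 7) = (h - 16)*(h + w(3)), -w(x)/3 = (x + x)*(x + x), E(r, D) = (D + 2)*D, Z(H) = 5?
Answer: 17835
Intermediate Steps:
E(r, D) = D*(2 + D) (E(r, D) = (2 + D)*D = D*(2 + D))
w(x) = -12*x**2 (w(x) = -3*(x + x)*(x + x) = -3*2*x*2*x = -12*x**2)
F(h) = 7 + (-108 + h)*(-16 + h)/8 (F(h) = 7 + ((h - 16)*(h - 12*3**2))/8 = 7 + ((-16 + h)*(h - 12*9))/8 = 7 + ((-16 + h)*(h - 108))/8 = 7 + ((-16 + h)*(-108 + h))/8 = 7 + ((-108 + h)*(-16 + h))/8 = 7 + (-108 + h)*(-16 + h)/8)
E(13, -12)*F(Z(1)) = (-12*(2 - 12))*(223 - 31/2*5 + (1/8)*5**2) = (-12*(-10))*(223 - 155/2 + (1/8)*25) = 120*(223 - 155/2 + 25/8) = 120*(1189/8) = 17835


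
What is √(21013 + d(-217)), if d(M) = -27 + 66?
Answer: 2*√5263 ≈ 145.09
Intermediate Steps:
d(M) = 39
√(21013 + d(-217)) = √(21013 + 39) = √21052 = 2*√5263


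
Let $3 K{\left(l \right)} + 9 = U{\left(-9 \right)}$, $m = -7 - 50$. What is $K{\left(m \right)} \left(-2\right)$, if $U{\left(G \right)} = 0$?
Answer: $6$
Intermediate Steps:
$m = -57$ ($m = -7 - 50 = -57$)
$K{\left(l \right)} = -3$ ($K{\left(l \right)} = -3 + \frac{1}{3} \cdot 0 = -3 + 0 = -3$)
$K{\left(m \right)} \left(-2\right) = \left(-3\right) \left(-2\right) = 6$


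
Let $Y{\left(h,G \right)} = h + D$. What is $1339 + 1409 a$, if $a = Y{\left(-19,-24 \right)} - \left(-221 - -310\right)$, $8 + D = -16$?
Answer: $-184649$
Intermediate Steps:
$D = -24$ ($D = -8 - 16 = -24$)
$Y{\left(h,G \right)} = -24 + h$ ($Y{\left(h,G \right)} = h - 24 = -24 + h$)
$a = -132$ ($a = \left(-24 - 19\right) - \left(-221 - -310\right) = -43 - \left(-221 + 310\right) = -43 - 89 = -132$)
$1339 + 1409 a = 1339 + 1409 \left(-132\right) = 1339 - 185988 = -184649$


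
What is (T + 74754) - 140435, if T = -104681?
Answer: -170362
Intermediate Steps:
(T + 74754) - 140435 = (-104681 + 74754) - 140435 = -29927 - 140435 = -170362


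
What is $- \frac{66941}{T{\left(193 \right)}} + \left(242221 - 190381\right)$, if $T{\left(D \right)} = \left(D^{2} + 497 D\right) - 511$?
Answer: $\frac{6876975619}{132659} \approx 51840.0$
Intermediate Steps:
$T{\left(D \right)} = -511 + D^{2} + 497 D$
$- \frac{66941}{T{\left(193 \right)}} + \left(242221 - 190381\right) = - \frac{66941}{-511 + 193^{2} + 497 \cdot 193} + \left(242221 - 190381\right) = - \frac{66941}{-511 + 37249 + 95921} + 51840 = - \frac{66941}{132659} + 51840 = \frac{6876975619}{132659}$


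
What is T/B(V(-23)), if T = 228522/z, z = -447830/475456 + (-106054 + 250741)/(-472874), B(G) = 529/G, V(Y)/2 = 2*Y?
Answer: 117571578104064/3691571917 ≈ 31849.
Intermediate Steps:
V(Y) = 4*Y (V(Y) = 2*(2*Y) = 4*Y)
z = -3691571917/2958299744 (z = -447830*1/475456 + 144687*(-1/472874) = -11785/12512 - 144687/472874 = -3691571917/2958299744 ≈ -1.2479)
T = -676036574098368/3691571917 (T = 228522/(-3691571917/2958299744) = 228522*(-2958299744/3691571917) = -676036574098368/3691571917 ≈ -1.8313e+5)
T/B(V(-23)) = -676036574098368/(3691571917*(529/((4*(-23))))) = -676036574098368/(3691571917*(529/(-92))) = -676036574098368/(3691571917*(529*(-1/92))) = -676036574098368/(3691571917*(-23/4)) = -676036574098368/3691571917*(-4/23) = 117571578104064/3691571917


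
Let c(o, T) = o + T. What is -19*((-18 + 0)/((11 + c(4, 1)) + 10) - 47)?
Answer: 11780/13 ≈ 906.15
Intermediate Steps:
c(o, T) = T + o
-19*((-18 + 0)/((11 + c(4, 1)) + 10) - 47) = -19*((-18 + 0)/((11 + (1 + 4)) + 10) - 47) = -19*(-18/((11 + 5) + 10) - 47) = -19*(-18/(16 + 10) - 47) = -19*(-18/26 - 47) = -19*(-18*1/26 - 47) = -19*(-9/13 - 47) = -19*(-620/13) = 11780/13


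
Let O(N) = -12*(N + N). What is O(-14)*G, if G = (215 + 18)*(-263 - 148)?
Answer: -32176368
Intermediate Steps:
O(N) = -24*N
G = -95763 (G = 233*(-411) = -95763)
O(-14)*G = -24*(-14)*(-95763) = 336*(-95763) = -32176368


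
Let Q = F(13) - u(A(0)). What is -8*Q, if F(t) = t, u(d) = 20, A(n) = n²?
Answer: 56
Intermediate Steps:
Q = -7 (Q = 13 - 1*20 = 13 - 20 = -7)
-8*Q = -8*(-7) = 56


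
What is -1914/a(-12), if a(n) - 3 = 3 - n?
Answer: -319/3 ≈ -106.33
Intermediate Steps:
a(n) = 6 - n (a(n) = 3 + (3 - n) = 6 - n)
-1914/a(-12) = -1914/(6 - 1*(-12)) = -1914/(6 + 12) = -1914/18 = -33*29/9 = -319/3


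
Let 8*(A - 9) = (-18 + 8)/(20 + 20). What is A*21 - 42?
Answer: 4683/32 ≈ 146.34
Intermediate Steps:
A = 287/32 (A = 9 + ((-18 + 8)/(20 + 20))/8 = 9 + (-10/40)/8 = 9 + (-10*1/40)/8 = 9 + (1/8)*(-1/4) = 9 - 1/32 = 287/32 ≈ 8.9688)
A*21 - 42 = (287/32)*21 - 42 = 6027/32 - 42 = 4683/32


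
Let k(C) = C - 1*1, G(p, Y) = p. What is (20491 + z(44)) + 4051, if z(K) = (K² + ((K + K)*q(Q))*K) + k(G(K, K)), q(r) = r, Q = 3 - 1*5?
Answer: 18777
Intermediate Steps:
Q = -2 (Q = 3 - 5 = -2)
k(C) = -1 + C (k(C) = C - 1 = -1 + C)
z(K) = -1 + K - 3*K² (z(K) = (K² + ((K + K)*(-2))*K) + (-1 + K) = (K² + ((2*K)*(-2))*K) + (-1 + K) = (K² + (-4*K)*K) + (-1 + K) = (K² - 4*K²) + (-1 + K) = -3*K² + (-1 + K) = -1 + K - 3*K²)
(20491 + z(44)) + 4051 = (20491 + (-1 + 44 - 3*44²)) + 4051 = (20491 + (-1 + 44 - 3*1936)) + 4051 = (20491 + (-1 + 44 - 5808)) + 4051 = (20491 - 5765) + 4051 = 14726 + 4051 = 18777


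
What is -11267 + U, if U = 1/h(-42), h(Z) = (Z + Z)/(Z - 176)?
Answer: -473105/42 ≈ -11264.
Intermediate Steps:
h(Z) = 2*Z/(-176 + Z) (h(Z) = (2*Z)/(-176 + Z) = 2*Z/(-176 + Z))
U = 109/42 (U = 1/(2*(-42)/(-176 - 42)) = 1/(2*(-42)/(-218)) = 1/(2*(-42)*(-1/218)) = 1/(42/109) = 109/42 ≈ 2.5952)
-11267 + U = -11267 + 109/42 = -473105/42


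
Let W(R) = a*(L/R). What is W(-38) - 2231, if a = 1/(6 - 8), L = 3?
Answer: -169553/76 ≈ -2231.0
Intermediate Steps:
a = -½ (a = 1/(-2) = -½ ≈ -0.50000)
W(R) = -3/(2*R)
W(-38) - 2231 = -3/2/(-38) - 2231 = -3/2*(-1/38) - 2231 = 3/76 - 2231 = -169553/76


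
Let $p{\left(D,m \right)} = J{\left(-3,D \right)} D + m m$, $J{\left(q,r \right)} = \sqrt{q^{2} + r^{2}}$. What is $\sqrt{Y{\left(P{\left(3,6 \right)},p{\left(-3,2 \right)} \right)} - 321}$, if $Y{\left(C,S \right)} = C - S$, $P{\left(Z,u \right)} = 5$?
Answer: $\sqrt{-320 + 9 \sqrt{2}} \approx 17.529 i$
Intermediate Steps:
$p{\left(D,m \right)} = m^{2} + D \sqrt{9 + D^{2}}$ ($p{\left(D,m \right)} = \sqrt{\left(-3\right)^{2} + D^{2}} D + m m = \sqrt{9 + D^{2}} D + m^{2} = D \sqrt{9 + D^{2}} + m^{2} = m^{2} + D \sqrt{9 + D^{2}}$)
$\sqrt{Y{\left(P{\left(3,6 \right)},p{\left(-3,2 \right)} \right)} - 321} = \sqrt{\left(5 - \left(2^{2} - 3 \sqrt{9 + \left(-3\right)^{2}}\right)\right) - 321} = \sqrt{\left(5 - \left(4 - 3 \sqrt{9 + 9}\right)\right) - 321} = \sqrt{\left(5 - \left(4 - 3 \sqrt{18}\right)\right) - 321} = \sqrt{\left(5 - \left(4 - 3 \cdot 3 \sqrt{2}\right)\right) - 321} = \sqrt{\left(5 - \left(4 - 9 \sqrt{2}\right)\right) - 321} = \sqrt{\left(1 + 9 \sqrt{2}\right) - 321} = \sqrt{-320 + 9 \sqrt{2}}$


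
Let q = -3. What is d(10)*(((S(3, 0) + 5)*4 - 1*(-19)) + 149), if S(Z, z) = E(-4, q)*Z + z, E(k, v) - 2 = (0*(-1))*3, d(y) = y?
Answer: 2120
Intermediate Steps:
E(k, v) = 2 (E(k, v) = 2 + (0*(-1))*3 = 2 + 0*3 = 2 + 0 = 2)
S(Z, z) = z + 2*Z (S(Z, z) = 2*Z + z = z + 2*Z)
d(10)*(((S(3, 0) + 5)*4 - 1*(-19)) + 149) = 10*((((0 + 2*3) + 5)*4 - 1*(-19)) + 149) = 10*((((0 + 6) + 5)*4 + 19) + 149) = 10*(((6 + 5)*4 + 19) + 149) = 10*((11*4 + 19) + 149) = 10*((44 + 19) + 149) = 10*(63 + 149) = 10*212 = 2120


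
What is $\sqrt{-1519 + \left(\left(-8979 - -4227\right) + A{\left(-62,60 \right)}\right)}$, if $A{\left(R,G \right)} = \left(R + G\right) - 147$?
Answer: $2 i \sqrt{1605} \approx 80.125 i$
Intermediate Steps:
$A{\left(R,G \right)} = -147 + G + R$ ($A{\left(R,G \right)} = \left(G + R\right) - 147 = -147 + G + R$)
$\sqrt{-1519 + \left(\left(-8979 - -4227\right) + A{\left(-62,60 \right)}\right)} = \sqrt{-1519 - 4901} = \sqrt{-6420} = 2 i \sqrt{1605}$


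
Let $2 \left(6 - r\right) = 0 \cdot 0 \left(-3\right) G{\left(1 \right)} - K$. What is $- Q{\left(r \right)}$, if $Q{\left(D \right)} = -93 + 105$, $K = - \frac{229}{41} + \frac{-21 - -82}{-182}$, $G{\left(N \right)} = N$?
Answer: $-12$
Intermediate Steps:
$K = - \frac{44179}{7462}$ ($K = \left(-229\right) \frac{1}{41} + \left(-21 + 82\right) \left(- \frac{1}{182}\right) = - \frac{229}{41} + 61 \left(- \frac{1}{182}\right) = - \frac{229}{41} - \frac{61}{182} = - \frac{44179}{7462} \approx -5.9205$)
$r = \frac{45365}{14924}$ ($r = 6 - \frac{0 \cdot 0 \left(-3\right) 1 - - \frac{44179}{7462}}{2} = 6 - \frac{0 \cdot 0 \cdot 1 + \frac{44179}{7462}}{2} = 6 - \frac{0 \cdot 1 + \frac{44179}{7462}}{2} = 6 - \frac{0 + \frac{44179}{7462}}{2} = 6 - \frac{44179}{14924} = \frac{45365}{14924} \approx 3.0397$)
$Q{\left(D \right)} = 12$
$- Q{\left(r \right)} = \left(-1\right) 12 = -12$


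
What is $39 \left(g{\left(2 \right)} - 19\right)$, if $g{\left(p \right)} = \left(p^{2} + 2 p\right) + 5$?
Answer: $-234$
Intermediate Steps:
$g{\left(p \right)} = 5 + p^{2} + 2 p$
$39 \left(g{\left(2 \right)} - 19\right) = 39 \left(\left(5 + 2^{2} + 2 \cdot 2\right) - 19\right) = 39 \left(\left(5 + 4 + 4\right) - 19\right) = 39 \left(13 - 19\right) = 39 \left(-6\right) = -234$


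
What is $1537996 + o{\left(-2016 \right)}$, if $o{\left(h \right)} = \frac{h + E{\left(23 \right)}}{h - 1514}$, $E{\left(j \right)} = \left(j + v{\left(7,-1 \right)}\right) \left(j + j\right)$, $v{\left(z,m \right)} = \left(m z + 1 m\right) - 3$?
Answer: $\frac{2714563672}{1765} \approx 1.538 \cdot 10^{6}$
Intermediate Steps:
$v{\left(z,m \right)} = -3 + m + m z$ ($v{\left(z,m \right)} = \left(m z + m\right) - 3 = \left(m + m z\right) - 3 = -3 + m + m z$)
$E{\left(j \right)} = 2 j \left(-11 + j\right)$ ($E{\left(j \right)} = \left(j - 11\right) \left(j + j\right) = \left(j - 11\right) 2 j = \left(-11 + j\right) 2 j = 2 j \left(-11 + j\right)$)
$o{\left(h \right)} = \frac{552 + h}{-1514 + h}$ ($o{\left(h \right)} = \frac{h + 2 \cdot 23 \left(-11 + 23\right)}{h - 1514} = \frac{h + 2 \cdot 23 \cdot 12}{-1514 + h} = \frac{h + 552}{-1514 + h} = \frac{552 + h}{-1514 + h}$)
$1537996 + o{\left(-2016 \right)} = 1537996 + \frac{552 - 2016}{-1514 - 2016} = 1537996 + \frac{1}{-3530} \left(-1464\right) = 1537996 - - \frac{732}{1765} = 1537996 + \frac{732}{1765} = \frac{2714563672}{1765}$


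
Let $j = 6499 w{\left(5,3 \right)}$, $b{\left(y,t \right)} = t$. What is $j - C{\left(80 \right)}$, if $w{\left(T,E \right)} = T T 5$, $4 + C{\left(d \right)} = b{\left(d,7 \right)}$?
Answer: $812372$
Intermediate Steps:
$C{\left(d \right)} = 3$ ($C{\left(d \right)} = -4 + 7 = 3$)
$w{\left(T,E \right)} = 5 T^{2}$ ($w{\left(T,E \right)} = T^{2} \cdot 5 = 5 T^{2}$)
$j = 812375$ ($j = 6499 \cdot 5 \cdot 5^{2} = 6499 \cdot 5 \cdot 25 = 6499 \cdot 125 = 812375$)
$j - C{\left(80 \right)} = 812375 - 3 = 812372$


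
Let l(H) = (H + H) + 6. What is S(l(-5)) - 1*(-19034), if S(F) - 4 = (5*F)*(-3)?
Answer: 19098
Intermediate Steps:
l(H) = 6 + 2*H (l(H) = 2*H + 6 = 6 + 2*H)
S(F) = 4 - 15*F (S(F) = 4 + (5*F)*(-3) = 4 - 15*F)
S(l(-5)) - 1*(-19034) = (4 - 15*(6 + 2*(-5))) - 1*(-19034) = (4 - 15*(6 - 10)) + 19034 = (4 - 15*(-4)) + 19034 = (4 + 60) + 19034 = 64 + 19034 = 19098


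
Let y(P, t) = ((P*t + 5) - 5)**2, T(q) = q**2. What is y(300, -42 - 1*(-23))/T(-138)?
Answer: 902500/529 ≈ 1706.0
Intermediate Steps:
y(P, t) = P**2*t**2 (y(P, t) = ((5 + P*t) - 5)**2 = (P*t)**2 = P**2*t**2)
y(300, -42 - 1*(-23))/T(-138) = (300**2*(-42 - 1*(-23))**2)/((-138)**2) = (90000*(-42 + 23)**2)/19044 = (90000*(-19)**2)*(1/19044) = (90000*361)*(1/19044) = 32490000*(1/19044) = 902500/529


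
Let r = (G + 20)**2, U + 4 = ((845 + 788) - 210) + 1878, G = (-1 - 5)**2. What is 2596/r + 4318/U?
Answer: 789295/369264 ≈ 2.1375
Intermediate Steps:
G = 36 (G = (-6)**2 = 36)
U = 3297 (U = -4 + (((845 + 788) - 210) + 1878) = -4 + ((1633 - 210) + 1878) = -4 + (1423 + 1878) = -4 + 3301 = 3297)
r = 3136 (r = (36 + 20)**2 = 56**2 = 3136)
2596/r + 4318/U = 2596/3136 + 4318/3297 = 2596*(1/3136) + 4318*(1/3297) = 649/784 + 4318/3297 = 789295/369264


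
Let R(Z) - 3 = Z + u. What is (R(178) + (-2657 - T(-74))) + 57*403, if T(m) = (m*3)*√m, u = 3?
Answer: 20498 + 222*I*√74 ≈ 20498.0 + 1909.7*I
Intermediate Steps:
T(m) = 3*m^(3/2) (T(m) = (3*m)*√m = 3*m^(3/2))
R(Z) = 6 + Z (R(Z) = 3 + (Z + 3) = 3 + (3 + Z) = 6 + Z)
(R(178) + (-2657 - T(-74))) + 57*403 = ((6 + 178) + (-2657 - 3*(-74)^(3/2))) + 57*403 = (184 + (-2657 - 3*(-74*I*√74))) + 22971 = (184 + (-2657 - (-222)*I*√74)) + 22971 = (184 + (-2657 + 222*I*√74)) + 22971 = (-2473 + 222*I*√74) + 22971 = 20498 + 222*I*√74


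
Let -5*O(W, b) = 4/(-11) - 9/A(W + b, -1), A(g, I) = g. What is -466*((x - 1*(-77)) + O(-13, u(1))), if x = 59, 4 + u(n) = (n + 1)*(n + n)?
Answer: -45291938/715 ≈ -63345.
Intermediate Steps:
u(n) = -4 + 2*n*(1 + n) (u(n) = -4 + (n + 1)*(n + n) = -4 + (1 + n)*(2*n) = -4 + 2*n*(1 + n))
O(W, b) = 4/55 + 9/(5*(W + b)) (O(W, b) = -(4/(-11) - 9/(W + b))/5 = -(4*(-1/11) - 9/(W + b))/5 = -(-4/11 - 9/(W + b))/5 = 4/55 + 9/(5*(W + b)))
-466*((x - 1*(-77)) + O(-13, u(1))) = -466*((59 - 1*(-77)) + (99 + 4*(-13) + 4*(-4 + 2*1 + 2*1**2))/(55*(-13 + (-4 + 2*1 + 2*1**2)))) = -466*((59 + 77) + (99 - 52 + 4*(-4 + 2 + 2*1))/(55*(-13 + (-4 + 2 + 2*1)))) = -466*(136 + (99 - 52 + 4*(-4 + 2 + 2))/(55*(-13 + (-4 + 2 + 2)))) = -466*(136 + (99 - 52 + 4*0)/(55*(-13 + 0))) = -466*(136 + (1/55)*(99 - 52 + 0)/(-13)) = -466*(136 + (1/55)*(-1/13)*47) = -466*(136 - 47/715) = -466*97193/715 = -45291938/715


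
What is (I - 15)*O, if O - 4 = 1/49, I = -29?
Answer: -8668/49 ≈ -176.90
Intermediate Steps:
O = 197/49 (O = 4 + 1/49 = 197/49 ≈ 4.0204)
(I - 15)*O = (-29 - 15)*(197/49) = -44*197/49 = -8668/49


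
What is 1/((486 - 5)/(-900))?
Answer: -900/481 ≈ -1.8711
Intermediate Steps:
1/((486 - 5)/(-900)) = 1/(481*(-1/900)) = 1/(-481/900) = -900/481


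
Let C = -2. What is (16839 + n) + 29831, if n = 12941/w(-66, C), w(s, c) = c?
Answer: 80399/2 ≈ 40200.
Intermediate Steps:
n = -12941/2 (n = 12941/(-2) = 12941*(-½) = -12941/2 ≈ -6470.5)
(16839 + n) + 29831 = (16839 - 12941/2) + 29831 = 20737/2 + 29831 = 80399/2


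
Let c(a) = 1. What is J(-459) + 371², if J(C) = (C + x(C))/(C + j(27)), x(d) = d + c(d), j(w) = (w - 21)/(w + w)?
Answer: 81209369/590 ≈ 1.3764e+5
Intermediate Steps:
j(w) = (-21 + w)/(2*w) (j(w) = (-21 + w)/((2*w)) = (-21 + w)*(1/(2*w)) = (-21 + w)/(2*w))
x(d) = 1 + d (x(d) = d + 1 = 1 + d)
J(C) = (1 + 2*C)/(⅑ + C) (J(C) = (C + (1 + C))/(C + (½)*(-21 + 27)/27) = (1 + 2*C)/(C + (½)*(1/27)*6) = (1 + 2*C)/(C + ⅑) = (1 + 2*C)/(⅑ + C))
J(-459) + 371² = 9*(1 + 2*(-459))/(1 + 9*(-459)) + 371² = 9*(1 - 918)/(1 - 4131) + 137641 = 9*(-917)/(-4130) + 137641 = 9*(-1/4130)*(-917) + 137641 = 1179/590 + 137641 = 81209369/590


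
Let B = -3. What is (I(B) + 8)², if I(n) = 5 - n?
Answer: 256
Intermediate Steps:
(I(B) + 8)² = ((5 - 1*(-3)) + 8)² = ((5 + 3) + 8)² = (8 + 8)² = 16² = 256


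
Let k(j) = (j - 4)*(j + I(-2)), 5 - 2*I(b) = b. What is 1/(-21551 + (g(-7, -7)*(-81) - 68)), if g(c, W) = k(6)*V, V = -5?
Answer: -1/13924 ≈ -7.1818e-5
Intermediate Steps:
I(b) = 5/2 - b/2
k(j) = (-4 + j)*(7/2 + j) (k(j) = (j - 4)*(j + (5/2 - ½*(-2))) = (-4 + j)*(j + (5/2 + 1)) = (-4 + j)*(j + 7/2) = (-4 + j)*(7/2 + j))
g(c, W) = -95 (g(c, W) = (-14 + 6² - ½*6)*(-5) = (-14 + 36 - 3)*(-5) = 19*(-5) = -95)
1/(-21551 + (g(-7, -7)*(-81) - 68)) = 1/(-21551 + (-95*(-81) - 68)) = 1/(-21551 + (7695 - 68)) = 1/(-21551 + 7627) = 1/(-13924) = -1/13924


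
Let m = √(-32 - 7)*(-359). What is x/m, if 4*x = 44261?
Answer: 44261*I*√39/56004 ≈ 4.9355*I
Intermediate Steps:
m = -359*I*√39 (m = √(-39)*(-359) = (I*√39)*(-359) = -359*I*√39 ≈ -2242.0*I)
x = 44261/4 (x = (¼)*44261 = 44261/4 ≈ 11065.)
x/m = 44261/(4*((-359*I*√39))) = 44261*(I*√39/14001)/4 = 44261*I*√39/56004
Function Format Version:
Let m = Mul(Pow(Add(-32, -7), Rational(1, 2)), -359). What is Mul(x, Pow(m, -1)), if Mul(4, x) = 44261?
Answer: Mul(Rational(44261, 56004), I, Pow(39, Rational(1, 2))) ≈ Mul(4.9355, I)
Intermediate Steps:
m = Mul(-359, I, Pow(39, Rational(1, 2))) (m = Mul(Pow(-39, Rational(1, 2)), -359) = Mul(Mul(I, Pow(39, Rational(1, 2))), -359) = Mul(-359, I, Pow(39, Rational(1, 2))) ≈ Mul(-2242.0, I))
x = Rational(44261, 4) (x = Mul(Rational(1, 4), 44261) = Rational(44261, 4) ≈ 11065.)
Mul(x, Pow(m, -1)) = Mul(Rational(44261, 4), Pow(Mul(-359, I, Pow(39, Rational(1, 2))), -1)) = Mul(Rational(44261, 4), Mul(Rational(1, 14001), I, Pow(39, Rational(1, 2)))) = Mul(Rational(44261, 56004), I, Pow(39, Rational(1, 2)))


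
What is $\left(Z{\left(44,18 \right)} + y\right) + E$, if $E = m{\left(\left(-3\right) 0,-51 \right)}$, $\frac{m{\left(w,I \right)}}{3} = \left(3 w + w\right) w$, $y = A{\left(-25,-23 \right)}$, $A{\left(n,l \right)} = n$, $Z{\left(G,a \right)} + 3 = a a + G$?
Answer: $340$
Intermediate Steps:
$Z{\left(G,a \right)} = -3 + G + a^{2}$ ($Z{\left(G,a \right)} = -3 + \left(a a + G\right) = -3 + \left(a^{2} + G\right) = -3 + \left(G + a^{2}\right) = -3 + G + a^{2}$)
$y = -25$
$m{\left(w,I \right)} = 12 w^{2}$ ($m{\left(w,I \right)} = 3 \left(3 w + w\right) w = 3 \cdot 4 w w = 3 \cdot 4 w^{2} = 12 w^{2}$)
$E = 0$ ($E = 12 \left(\left(-3\right) 0\right)^{2} = 12 \cdot 0^{2} = 12 \cdot 0 = 0$)
$\left(Z{\left(44,18 \right)} + y\right) + E = \left(\left(-3 + 44 + 18^{2}\right) - 25\right) + 0 = \left(\left(-3 + 44 + 324\right) - 25\right) + 0 = \left(365 - 25\right) + 0 = 340 + 0 = 340$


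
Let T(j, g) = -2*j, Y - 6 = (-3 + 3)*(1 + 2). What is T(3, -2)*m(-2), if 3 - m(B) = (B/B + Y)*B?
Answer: -102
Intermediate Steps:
Y = 6 (Y = 6 + (-3 + 3)*(1 + 2) = 6 + 0*3 = 6 + 0 = 6)
m(B) = 3 - 7*B (m(B) = 3 - (B/B + 6)*B = 3 - (1 + 6)*B = 3 - 7*B)
T(3, -2)*m(-2) = (-2*3)*(3 - 7*(-2)) = -6*(3 + 14) = -6*17 = -102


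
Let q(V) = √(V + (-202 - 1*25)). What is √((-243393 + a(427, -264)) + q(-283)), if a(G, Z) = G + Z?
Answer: √(-243230 + I*√510) ≈ 0.023 + 493.18*I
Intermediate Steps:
q(V) = √(-227 + V) (q(V) = √(V + (-202 - 25)) = √(V - 227) = √(-227 + V))
√((-243393 + a(427, -264)) + q(-283)) = √((-243393 + (427 - 264)) + √(-227 - 283)) = √((-243393 + 163) + √(-510)) = √(-243230 + I*√510)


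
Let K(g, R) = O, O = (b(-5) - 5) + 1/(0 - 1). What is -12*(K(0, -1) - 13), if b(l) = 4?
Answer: 180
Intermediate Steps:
O = -2 (O = (4 - 5) + 1/(0 - 1) = -1 + 1/(-1) = -1 - 1 = -2)
K(g, R) = -2
-12*(K(0, -1) - 13) = -12*(-2 - 13) = -12*(-15) = 180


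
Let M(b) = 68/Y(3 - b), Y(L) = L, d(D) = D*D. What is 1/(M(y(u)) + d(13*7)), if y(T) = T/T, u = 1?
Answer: 1/8315 ≈ 0.00012026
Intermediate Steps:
d(D) = D**2
y(T) = 1
M(b) = 68/(3 - b)
1/(M(y(u)) + d(13*7)) = 1/(-68/(-3 + 1) + (13*7)**2) = 1/(-68/(-2) + 91**2) = 1/(-68*(-1/2) + 8281) = 1/(34 + 8281) = 1/8315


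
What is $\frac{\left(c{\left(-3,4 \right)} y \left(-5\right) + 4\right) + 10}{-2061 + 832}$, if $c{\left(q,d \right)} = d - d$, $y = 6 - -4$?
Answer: $- \frac{14}{1229} \approx -0.011391$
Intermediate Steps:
$y = 10$ ($y = 6 + 4 = 10$)
$c{\left(q,d \right)} = 0$
$\frac{\left(c{\left(-3,4 \right)} y \left(-5\right) + 4\right) + 10}{-2061 + 832} = \frac{\left(0 \cdot 10 \left(-5\right) + 4\right) + 10}{-2061 + 832} = \frac{\left(0 \left(-5\right) + 4\right) + 10}{-1229} = \left(\left(0 + 4\right) + 10\right) \left(- \frac{1}{1229}\right) = \left(4 + 10\right) \left(- \frac{1}{1229}\right) = 14 \left(- \frac{1}{1229}\right) = - \frac{14}{1229}$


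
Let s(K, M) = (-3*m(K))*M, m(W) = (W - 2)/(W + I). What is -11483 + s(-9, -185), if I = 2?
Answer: -74276/7 ≈ -10611.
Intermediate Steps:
m(W) = (-2 + W)/(2 + W) (m(W) = (W - 2)/(W + 2) = (-2 + W)/(2 + W))
s(K, M) = -3*M*(-2 + K)/(2 + K) (s(K, M) = (-3*(-2 + K)/(2 + K))*M = -3*M*(-2 + K)/(2 + K))
-11483 + s(-9, -185) = -11483 + 3*(-185)*(2 - 1*(-9))/(2 - 9) = -11483 + 3*(-185)*(2 + 9)/(-7) = -11483 + 3*(-185)*(-1/7)*11 = -11483 + 6105/7 = -74276/7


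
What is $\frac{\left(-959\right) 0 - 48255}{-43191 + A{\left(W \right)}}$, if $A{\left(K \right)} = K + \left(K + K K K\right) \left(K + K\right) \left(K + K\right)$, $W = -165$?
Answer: $\frac{16085}{163070141452} \approx 9.8639 \cdot 10^{-8}$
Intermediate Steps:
$A{\left(K \right)} = K + 4 K^{2} \left(K + K^{3}\right)$ ($A{\left(K \right)} = K + \left(K + K^{2} K\right) 2 K 2 K = K + \left(K + K^{3}\right) 4 K^{2} = K + 4 K^{2} \left(K + K^{3}\right)$)
$\frac{\left(-959\right) 0 - 48255}{-43191 + A{\left(W \right)}} = \frac{\left(-959\right) 0 - 48255}{-43191 + \left(-165 + 4 \left(-165\right)^{3} + 4 \left(-165\right)^{5}\right)} = \frac{0 - 48255}{-43191 + \left(-165 + 4 \left(-4492125\right) + 4 \left(-122298103125\right)\right)} = - \frac{48255}{-43191 - 489210381165} = - \frac{48255}{-489210424356} = \left(-48255\right) \left(- \frac{1}{489210424356}\right) = \frac{16085}{163070141452}$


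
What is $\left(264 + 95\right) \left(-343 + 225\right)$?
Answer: $-42362$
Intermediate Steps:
$\left(264 + 95\right) \left(-343 + 225\right) = 359 \left(-118\right) = -42362$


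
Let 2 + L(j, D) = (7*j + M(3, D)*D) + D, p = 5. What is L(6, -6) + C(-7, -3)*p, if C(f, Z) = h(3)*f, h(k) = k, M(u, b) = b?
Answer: -35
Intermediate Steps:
C(f, Z) = 3*f
L(j, D) = -2 + D + D² + 7*j (L(j, D) = -2 + ((7*j + D*D) + D) = -2 + ((7*j + D²) + D) = -2 + ((D² + 7*j) + D) = -2 + (D + D² + 7*j) = -2 + D + D² + 7*j)
L(6, -6) + C(-7, -3)*p = (-2 - 6 + (-6)² + 7*6) + (3*(-7))*5 = (-2 - 6 + 36 + 42) - 21*5 = 70 - 105 = -35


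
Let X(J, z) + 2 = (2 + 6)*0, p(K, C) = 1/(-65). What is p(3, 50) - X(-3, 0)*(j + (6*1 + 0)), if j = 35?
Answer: 5329/65 ≈ 81.985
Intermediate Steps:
p(K, C) = -1/65
X(J, z) = -2 (X(J, z) = -2 + (2 + 6)*0 = -2 + 8*0 = -2 + 0 = -2)
p(3, 50) - X(-3, 0)*(j + (6*1 + 0)) = -1/65 - (-2)*(35 + (6*1 + 0)) = -1/65 - (-2)*(35 + (6 + 0)) = -1/65 - (-2)*(35 + 6) = -1/65 - (-2)*41 = -1/65 - 1*(-82) = -1/65 + 82 = 5329/65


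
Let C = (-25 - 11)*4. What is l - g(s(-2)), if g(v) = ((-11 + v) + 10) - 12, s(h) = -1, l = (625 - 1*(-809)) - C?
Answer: 1592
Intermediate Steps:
C = -144 (C = -36*4 = -144)
l = 1578 (l = (625 - 1*(-809)) - 1*(-144) = (625 + 809) + 144 = 1434 + 144 = 1578)
g(v) = -13 + v (g(v) = (-1 + v) - 12 = -13 + v)
l - g(s(-2)) = 1578 - (-13 - 1) = 1578 - 1*(-14) = 1578 + 14 = 1592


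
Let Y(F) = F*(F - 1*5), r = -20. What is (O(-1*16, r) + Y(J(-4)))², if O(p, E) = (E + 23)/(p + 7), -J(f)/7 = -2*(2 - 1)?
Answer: 142129/9 ≈ 15792.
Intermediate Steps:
J(f) = 14 (J(f) = -(-14)*(2 - 1) = -(-14) = -7*(-2) = 14)
Y(F) = F*(-5 + F) (Y(F) = F*(F - 5) = F*(-5 + F))
O(p, E) = (23 + E)/(7 + p)
(O(-1*16, r) + Y(J(-4)))² = ((23 - 20)/(7 - 1*16) + 14*(-5 + 14))² = (3/(7 - 16) + 14*9)² = (3/(-9) + 126)² = (-⅑*3 + 126)² = (-⅓ + 126)² = (377/3)² = 142129/9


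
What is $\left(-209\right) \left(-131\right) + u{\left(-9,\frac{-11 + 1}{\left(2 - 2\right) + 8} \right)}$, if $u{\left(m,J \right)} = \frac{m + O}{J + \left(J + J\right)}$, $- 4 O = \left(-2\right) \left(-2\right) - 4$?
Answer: $\frac{136907}{5} \approx 27381.0$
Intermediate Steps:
$O = 0$ ($O = - \frac{\left(-2\right) \left(-2\right) - 4}{4} = - \frac{4 - 4}{4} = \left(- \frac{1}{4}\right) 0 = 0$)
$u{\left(m,J \right)} = \frac{m}{3 J}$ ($u{\left(m,J \right)} = \frac{m + 0}{J + \left(J + J\right)} = \frac{m}{J + 2 J} = \frac{m}{3 J}$)
$\left(-209\right) \left(-131\right) + u{\left(-9,\frac{-11 + 1}{\left(2 - 2\right) + 8} \right)} = \left(-209\right) \left(-131\right) + \frac{1}{3} \left(-9\right) \frac{1}{\left(-11 + 1\right) \frac{1}{\left(2 - 2\right) + 8}} = 27379 + \frac{1}{3} \left(-9\right) \frac{1}{\left(-10\right) \frac{1}{0 + 8}} = 27379 + \frac{1}{3} \left(-9\right) \frac{1}{\left(-10\right) \frac{1}{8}} = 27379 + \frac{1}{3} \left(-9\right) \frac{1}{- \frac{5}{4}} = 27379 + \frac{1}{3} \left(-9\right) \left(- \frac{4}{5}\right) = 27379 + \frac{12}{5} = \frac{136907}{5}$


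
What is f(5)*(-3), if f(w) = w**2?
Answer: -75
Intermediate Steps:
f(5)*(-3) = 5**2*(-3) = 25*(-3) = -75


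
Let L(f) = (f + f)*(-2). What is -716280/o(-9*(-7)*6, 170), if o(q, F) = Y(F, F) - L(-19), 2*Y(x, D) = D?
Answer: -238760/3 ≈ -79587.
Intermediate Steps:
Y(x, D) = D/2
L(f) = -4*f (L(f) = (2*f)*(-2) = -4*f)
o(q, F) = -76 + F/2 (o(q, F) = F/2 - (-4)*(-19) = F/2 - 1*76 = F/2 - 76 = -76 + F/2)
-716280/o(-9*(-7)*6, 170) = -716280/(-76 + (½)*170) = -716280/(-76 + 85) = -716280/9 = -716280*⅑ = -238760/3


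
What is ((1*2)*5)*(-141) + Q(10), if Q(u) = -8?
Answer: -1418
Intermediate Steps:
((1*2)*5)*(-141) + Q(10) = ((1*2)*5)*(-141) - 8 = (2*5)*(-141) - 8 = 10*(-141) - 8 = -1410 - 8 = -1418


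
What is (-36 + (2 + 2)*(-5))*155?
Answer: -8680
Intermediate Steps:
(-36 + (2 + 2)*(-5))*155 = (-36 + 4*(-5))*155 = (-36 - 20)*155 = -56*155 = -8680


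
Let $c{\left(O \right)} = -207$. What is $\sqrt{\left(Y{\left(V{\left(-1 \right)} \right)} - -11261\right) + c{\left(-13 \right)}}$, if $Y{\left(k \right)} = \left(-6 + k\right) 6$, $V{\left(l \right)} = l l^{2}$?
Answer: $2 \sqrt{2753} \approx 104.94$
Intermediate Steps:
$V{\left(l \right)} = l^{3}$
$Y{\left(k \right)} = -36 + 6 k$
$\sqrt{\left(Y{\left(V{\left(-1 \right)} \right)} - -11261\right) + c{\left(-13 \right)}} = \sqrt{\left(\left(-36 + 6 \left(-1\right)^{3}\right) - -11261\right) - 207} = \sqrt{\left(\left(-36 + 6 \left(-1\right)\right) + 11261\right) - 207} = \sqrt{\left(\left(-36 - 6\right) + 11261\right) - 207} = \sqrt{\left(-42 + 11261\right) - 207} = \sqrt{11219 - 207} = \sqrt{11012} = 2 \sqrt{2753}$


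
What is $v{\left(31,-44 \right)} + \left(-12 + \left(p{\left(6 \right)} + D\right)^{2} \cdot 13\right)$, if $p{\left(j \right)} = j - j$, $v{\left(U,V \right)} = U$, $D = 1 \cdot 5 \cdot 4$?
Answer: $5219$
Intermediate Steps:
$D = 20$ ($D = 5 \cdot 4 = 20$)
$p{\left(j \right)} = 0$
$v{\left(31,-44 \right)} + \left(-12 + \left(p{\left(6 \right)} + D\right)^{2} \cdot 13\right) = 31 - \left(12 - \left(0 + 20\right)^{2} \cdot 13\right) = 31 - \left(12 - 20^{2} \cdot 13\right) = 31 + \left(-12 + 400 \cdot 13\right) = 31 + \left(-12 + 5200\right) = 31 + 5188 = 5219$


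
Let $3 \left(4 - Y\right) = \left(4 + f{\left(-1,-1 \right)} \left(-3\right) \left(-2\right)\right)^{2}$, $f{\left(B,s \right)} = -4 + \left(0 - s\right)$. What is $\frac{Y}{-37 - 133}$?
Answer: $\frac{92}{255} \approx 0.36078$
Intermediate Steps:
$f{\left(B,s \right)} = -4 - s$
$Y = - \frac{184}{3}$ ($Y = 4 - \frac{\left(4 + \left(-4 - -1\right) \left(-3\right) \left(-2\right)\right)^{2}}{3} = 4 - \frac{\left(4 + \left(-4 + 1\right) \left(-3\right) \left(-2\right)\right)^{2}}{3} = 4 - \frac{\left(4 + \left(-3\right) \left(-3\right) \left(-2\right)\right)^{2}}{3} = 4 - \frac{\left(4 + 9 \left(-2\right)\right)^{2}}{3} = 4 - \frac{\left(4 - 18\right)^{2}}{3} = 4 - \frac{\left(-14\right)^{2}}{3} = 4 - \frac{196}{3} = - \frac{184}{3} \approx -61.333$)
$\frac{Y}{-37 - 133} = \frac{1}{-37 - 133} \left(- \frac{184}{3}\right) = \frac{1}{-170} \left(- \frac{184}{3}\right) = \left(- \frac{1}{170}\right) \left(- \frac{184}{3}\right) = \frac{92}{255}$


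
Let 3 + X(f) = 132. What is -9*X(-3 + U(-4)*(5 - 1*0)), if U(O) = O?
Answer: -1161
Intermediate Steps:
X(f) = 129 (X(f) = -3 + 132 = 129)
-9*X(-3 + U(-4)*(5 - 1*0)) = -9*129 = -1161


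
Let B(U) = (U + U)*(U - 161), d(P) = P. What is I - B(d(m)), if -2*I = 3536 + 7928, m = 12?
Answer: -2156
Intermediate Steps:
B(U) = 2*U*(-161 + U) (B(U) = (2*U)*(-161 + U) = 2*U*(-161 + U))
I = -5732 (I = -(3536 + 7928)/2 = -½*11464 = -5732)
I - B(d(m)) = -5732 - 2*12*(-161 + 12) = -5732 - 2*12*(-149) = -5732 - 1*(-3576) = -5732 + 3576 = -2156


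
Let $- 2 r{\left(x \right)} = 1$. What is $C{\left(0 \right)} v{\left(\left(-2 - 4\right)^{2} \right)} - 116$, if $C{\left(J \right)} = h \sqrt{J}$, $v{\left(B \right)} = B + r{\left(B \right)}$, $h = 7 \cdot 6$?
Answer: $-116$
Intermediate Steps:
$h = 42$
$r{\left(x \right)} = - \frac{1}{2}$ ($r{\left(x \right)} = \left(- \frac{1}{2}\right) 1 = - \frac{1}{2}$)
$v{\left(B \right)} = - \frac{1}{2} + B$ ($v{\left(B \right)} = B - \frac{1}{2} = - \frac{1}{2} + B$)
$C{\left(J \right)} = 42 \sqrt{J}$
$C{\left(0 \right)} v{\left(\left(-2 - 4\right)^{2} \right)} - 116 = 42 \sqrt{0} \left(- \frac{1}{2} + \left(-2 - 4\right)^{2}\right) - 116 = 42 \cdot 0 \left(- \frac{1}{2} + \left(-6\right)^{2}\right) - 116 = 0 \left(- \frac{1}{2} + 36\right) - 116 = 0 \cdot \frac{71}{2} - 116 = 0 - 116 = -116$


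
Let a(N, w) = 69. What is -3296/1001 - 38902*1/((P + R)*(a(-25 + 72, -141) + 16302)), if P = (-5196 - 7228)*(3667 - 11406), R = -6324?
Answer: -370554509509621/112537943335818 ≈ -3.2927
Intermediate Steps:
P = 96149336 (P = -12424*(-7739) = 96149336)
-3296/1001 - 38902*1/((P + R)*(a(-25 + 72, -141) + 16302)) = -3296/1001 - 38902*1/((69 + 16302)*(96149336 - 6324)) = -3296*1/1001 - 38902/(96143012*16371) = -3296/1001 - 38902/1573957249452 = -3296/1001 - 38902*1/1573957249452 = -3296/1001 - 19451/786978624726 = -370554509509621/112537943335818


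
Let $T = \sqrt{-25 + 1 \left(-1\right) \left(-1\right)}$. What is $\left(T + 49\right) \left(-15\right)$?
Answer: $-735 - 30 i \sqrt{6} \approx -735.0 - 73.485 i$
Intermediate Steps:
$T = 2 i \sqrt{6}$ ($T = \sqrt{-25 - -1} = \sqrt{-25 + 1} = \sqrt{-24} = 2 i \sqrt{6} \approx 4.899 i$)
$\left(T + 49\right) \left(-15\right) = \left(2 i \sqrt{6} + 49\right) \left(-15\right) = \left(49 + 2 i \sqrt{6}\right) \left(-15\right) = -735 - 30 i \sqrt{6}$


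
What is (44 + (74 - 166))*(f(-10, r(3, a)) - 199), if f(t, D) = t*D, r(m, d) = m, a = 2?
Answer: 10992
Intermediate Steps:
f(t, D) = D*t
(44 + (74 - 166))*(f(-10, r(3, a)) - 199) = (44 + (74 - 166))*(3*(-10) - 199) = (44 - 92)*(-30 - 199) = -48*(-229) = 10992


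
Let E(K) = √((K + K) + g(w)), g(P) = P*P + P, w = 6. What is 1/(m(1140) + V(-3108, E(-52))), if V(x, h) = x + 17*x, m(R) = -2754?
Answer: -1/58698 ≈ -1.7036e-5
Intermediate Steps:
g(P) = P + P² (g(P) = P² + P = P + P²)
E(K) = √(42 + 2*K) (E(K) = √((K + K) + 6*(1 + 6)) = √(2*K + 6*7) = √(2*K + 42) = √(42 + 2*K))
V(x, h) = 18*x
1/(m(1140) + V(-3108, E(-52))) = 1/(-2754 + 18*(-3108)) = 1/(-2754 - 55944) = 1/(-58698) = -1/58698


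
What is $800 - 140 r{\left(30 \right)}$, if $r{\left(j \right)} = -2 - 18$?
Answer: $3600$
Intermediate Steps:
$r{\left(j \right)} = -20$ ($r{\left(j \right)} = -2 - 18 = -20$)
$800 - 140 r{\left(30 \right)} = 800 - -2800 = 800 + 2800 = 3600$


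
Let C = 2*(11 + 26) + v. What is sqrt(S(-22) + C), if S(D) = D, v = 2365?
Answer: sqrt(2417) ≈ 49.163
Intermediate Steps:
C = 2439 (C = 2*(11 + 26) + 2365 = 2*37 + 2365 = 74 + 2365 = 2439)
sqrt(S(-22) + C) = sqrt(-22 + 2439) = sqrt(2417)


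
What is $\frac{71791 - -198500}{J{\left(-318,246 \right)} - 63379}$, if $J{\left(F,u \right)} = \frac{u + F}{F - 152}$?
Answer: $- \frac{63518385}{14894029} \approx -4.2647$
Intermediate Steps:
$J{\left(F,u \right)} = \frac{F + u}{-152 + F}$
$\frac{71791 - -198500}{J{\left(-318,246 \right)} - 63379} = \frac{71791 - -198500}{\frac{-318 + 246}{-152 - 318} - 63379} = \frac{71791 + 198500}{\frac{1}{-470} \left(-72\right) - 63379} = \frac{270291}{\left(- \frac{1}{470}\right) \left(-72\right) - 63379} = \frac{270291}{\frac{36}{235} - 63379} = \frac{270291}{- \frac{14894029}{235}} = 270291 \left(- \frac{235}{14894029}\right) = - \frac{63518385}{14894029}$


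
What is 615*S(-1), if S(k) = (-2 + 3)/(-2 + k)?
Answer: -205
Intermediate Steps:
S(k) = 1/(-2 + k)
615*S(-1) = 615/(-2 - 1) = 615/(-3) = 615*(-⅓) = -205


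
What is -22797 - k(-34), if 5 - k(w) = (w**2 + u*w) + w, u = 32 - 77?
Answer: -20150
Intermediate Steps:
u = -45
k(w) = 5 - w**2 + 44*w (k(w) = 5 - ((w**2 - 45*w) + w) = 5 - (w**2 - 44*w) = 5 + (-w**2 + 44*w) = 5 - w**2 + 44*w)
-22797 - k(-34) = -22797 - (5 - 1*(-34)**2 + 44*(-34)) = -22797 - (5 - 1*1156 - 1496) = -22797 - (5 - 1156 - 1496) = -22797 - 1*(-2647) = -22797 + 2647 = -20150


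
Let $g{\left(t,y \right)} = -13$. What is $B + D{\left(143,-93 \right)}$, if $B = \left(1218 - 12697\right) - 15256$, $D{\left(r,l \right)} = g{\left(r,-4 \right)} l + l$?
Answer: $-25619$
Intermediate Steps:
$D{\left(r,l \right)} = - 12 l$ ($D{\left(r,l \right)} = - 13 l + l = - 12 l$)
$B = -26735$ ($B = -11479 - 15256 = -26735$)
$B + D{\left(143,-93 \right)} = -26735 - -1116 = -26735 + 1116 = -25619$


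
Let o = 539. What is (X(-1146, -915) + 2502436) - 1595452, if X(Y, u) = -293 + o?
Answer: 907230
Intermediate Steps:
X(Y, u) = 246 (X(Y, u) = -293 + 539 = 246)
(X(-1146, -915) + 2502436) - 1595452 = (246 + 2502436) - 1595452 = 2502682 - 1595452 = 907230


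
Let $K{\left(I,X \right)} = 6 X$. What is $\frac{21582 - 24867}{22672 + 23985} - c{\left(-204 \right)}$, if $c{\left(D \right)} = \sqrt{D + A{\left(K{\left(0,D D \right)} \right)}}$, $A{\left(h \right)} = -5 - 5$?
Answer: $- \frac{3285}{46657} - i \sqrt{214} \approx -0.070407 - 14.629 i$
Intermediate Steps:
$A{\left(h \right)} = -10$
$c{\left(D \right)} = \sqrt{-10 + D}$ ($c{\left(D \right)} = \sqrt{D - 10} = \sqrt{-10 + D}$)
$\frac{21582 - 24867}{22672 + 23985} - c{\left(-204 \right)} = \frac{21582 - 24867}{22672 + 23985} - \sqrt{-10 - 204} = - \frac{3285}{46657} - \sqrt{-214} = \left(-3285\right) \frac{1}{46657} - i \sqrt{214} = - \frac{3285}{46657} - i \sqrt{214}$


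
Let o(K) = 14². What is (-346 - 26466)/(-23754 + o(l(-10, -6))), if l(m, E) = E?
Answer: 13406/11779 ≈ 1.1381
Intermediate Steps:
o(K) = 196
(-346 - 26466)/(-23754 + o(l(-10, -6))) = (-346 - 26466)/(-23754 + 196) = -26812/(-23558) = -26812*(-1/23558) = 13406/11779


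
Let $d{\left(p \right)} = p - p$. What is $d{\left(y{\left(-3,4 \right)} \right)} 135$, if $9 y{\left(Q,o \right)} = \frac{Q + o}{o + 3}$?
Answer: $0$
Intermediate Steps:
$y{\left(Q,o \right)} = \frac{Q + o}{9 \left(3 + o\right)}$ ($y{\left(Q,o \right)} = \frac{\left(Q + o\right) \frac{1}{o + 3}}{9} = \frac{\left(Q + o\right) \frac{1}{3 + o}}{9} = \frac{\frac{1}{3 + o} \left(Q + o\right)}{9} = \frac{Q + o}{9 \left(3 + o\right)}$)
$d{\left(p \right)} = 0$
$d{\left(y{\left(-3,4 \right)} \right)} 135 = 0 \cdot 135 = 0$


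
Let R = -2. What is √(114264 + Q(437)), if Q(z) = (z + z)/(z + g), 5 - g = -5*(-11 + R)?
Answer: √16240557554/377 ≈ 338.03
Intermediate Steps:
g = -60 (g = 5 - (-5)*(-11 - 2) = 5 - (-5)*(-13) = 5 - 1*65 = 5 - 65 = -60)
Q(z) = 2*z/(-60 + z) (Q(z) = (z + z)/(z - 60) = (2*z)/(-60 + z) = 2*z/(-60 + z))
√(114264 + Q(437)) = √(114264 + 2*437/(-60 + 437)) = √(114264 + 2*437/377) = √(114264 + 2*437*(1/377)) = √(114264 + 874/377) = √(43078402/377) = √16240557554/377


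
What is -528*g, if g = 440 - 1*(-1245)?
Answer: -889680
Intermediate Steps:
g = 1685 (g = 440 + 1245 = 1685)
-528*g = -528*1685 = -889680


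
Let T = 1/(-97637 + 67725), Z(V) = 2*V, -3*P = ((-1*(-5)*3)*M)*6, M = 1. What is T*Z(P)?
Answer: 15/7478 ≈ 0.0020059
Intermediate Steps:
P = -30 (P = -(-1*(-5)*3)*1*6/3 = -(5*3)*1*6/3 = -15*1*6/3 = -5*6 = -⅓*90 = -30)
T = -1/29912 (T = 1/(-29912) = -1/29912 ≈ -3.3431e-5)
T*Z(P) = -(-30)/14956 = -1/29912*(-60) = 15/7478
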